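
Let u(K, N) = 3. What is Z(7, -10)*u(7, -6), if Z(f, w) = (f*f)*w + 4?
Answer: -1458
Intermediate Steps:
Z(f, w) = 4 + w*f**2 (Z(f, w) = f**2*w + 4 = w*f**2 + 4 = 4 + w*f**2)
Z(7, -10)*u(7, -6) = (4 - 10*7**2)*3 = (4 - 10*49)*3 = (4 - 490)*3 = -486*3 = -1458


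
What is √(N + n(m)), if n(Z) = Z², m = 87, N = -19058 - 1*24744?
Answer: I*√36233 ≈ 190.35*I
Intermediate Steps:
N = -43802 (N = -19058 - 24744 = -43802)
√(N + n(m)) = √(-43802 + 87²) = √(-43802 + 7569) = √(-36233) = I*√36233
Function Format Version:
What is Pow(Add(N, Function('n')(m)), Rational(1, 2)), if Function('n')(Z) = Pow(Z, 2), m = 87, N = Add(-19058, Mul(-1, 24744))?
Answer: Mul(I, Pow(36233, Rational(1, 2))) ≈ Mul(190.35, I)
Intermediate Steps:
N = -43802 (N = Add(-19058, -24744) = -43802)
Pow(Add(N, Function('n')(m)), Rational(1, 2)) = Pow(Add(-43802, Pow(87, 2)), Rational(1, 2)) = Pow(Add(-43802, 7569), Rational(1, 2)) = Pow(-36233, Rational(1, 2)) = Mul(I, Pow(36233, Rational(1, 2)))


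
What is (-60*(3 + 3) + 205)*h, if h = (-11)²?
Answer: -18755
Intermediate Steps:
h = 121
(-60*(3 + 3) + 205)*h = (-60*(3 + 3) + 205)*121 = (-60*6 + 205)*121 = (-15*24 + 205)*121 = (-360 + 205)*121 = -155*121 = -18755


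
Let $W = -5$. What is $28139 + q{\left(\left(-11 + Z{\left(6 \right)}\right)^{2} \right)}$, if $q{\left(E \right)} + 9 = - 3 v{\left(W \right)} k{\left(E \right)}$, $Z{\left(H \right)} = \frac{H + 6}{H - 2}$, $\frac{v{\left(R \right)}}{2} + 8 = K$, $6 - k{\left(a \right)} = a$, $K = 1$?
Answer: $25694$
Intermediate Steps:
$k{\left(a \right)} = 6 - a$
$v{\left(R \right)} = -14$ ($v{\left(R \right)} = -16 + 2 \cdot 1 = -16 + 2 = -14$)
$Z{\left(H \right)} = \frac{6 + H}{-2 + H}$
$q{\left(E \right)} = 243 - 42 E$ ($q{\left(E \right)} = -9 + \left(-3\right) \left(-14\right) \left(6 - E\right) = -9 + 42 \left(6 - E\right) = -9 - \left(-252 + 42 E\right) = 243 - 42 E$)
$28139 + q{\left(\left(-11 + Z{\left(6 \right)}\right)^{2} \right)} = 28139 + \left(243 - 42 \left(-11 + \frac{6 + 6}{-2 + 6}\right)^{2}\right) = 28139 + \left(243 - 42 \left(-11 + \frac{1}{4} \cdot 12\right)^{2}\right) = 28139 + \left(243 - 42 \left(-11 + 3\right)^{2}\right) = 28139 + \left(243 - 42 \left(-8\right)^{2}\right) = 28139 + \left(243 - 2688\right) = 28139 - 2445 = 25694$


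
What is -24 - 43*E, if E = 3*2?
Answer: -282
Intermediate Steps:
E = 6
-24 - 43*E = -24 - 43*6 = -24 - 258 = -282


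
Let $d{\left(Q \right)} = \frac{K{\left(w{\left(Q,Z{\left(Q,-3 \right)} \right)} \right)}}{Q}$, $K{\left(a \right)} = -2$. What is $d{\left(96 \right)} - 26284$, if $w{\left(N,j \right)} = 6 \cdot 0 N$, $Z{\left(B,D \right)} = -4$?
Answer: $- \frac{1261633}{48} \approx -26284.0$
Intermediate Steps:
$w{\left(N,j \right)} = 0$ ($w{\left(N,j \right)} = 6 \cdot 0 = 0$)
$d{\left(Q \right)} = - \frac{2}{Q}$
$d{\left(96 \right)} - 26284 = - \frac{2}{96} - 26284 = \left(-2\right) \frac{1}{96} - 26284 = - \frac{1}{48} - 26284 = - \frac{1261633}{48}$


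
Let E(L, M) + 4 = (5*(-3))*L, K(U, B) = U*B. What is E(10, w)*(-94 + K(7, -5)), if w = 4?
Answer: 19866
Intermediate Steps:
K(U, B) = B*U
E(L, M) = -4 - 15*L (E(L, M) = -4 + (5*(-3))*L = -4 - 15*L)
E(10, w)*(-94 + K(7, -5)) = (-4 - 15*10)*(-94 - 5*7) = (-4 - 150)*(-94 - 35) = -154*(-129) = 19866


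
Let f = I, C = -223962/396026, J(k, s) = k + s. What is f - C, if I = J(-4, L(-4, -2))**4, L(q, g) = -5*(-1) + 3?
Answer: 50803309/198013 ≈ 256.57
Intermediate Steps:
L(q, g) = 8 (L(q, g) = 5 + 3 = 8)
C = -111981/198013 (C = -223962*1/396026 = -111981/198013 ≈ -0.56552)
I = 256 (I = (-4 + 8)**4 = 4**4 = 256)
f = 256
f - C = 256 - 1*(-111981/198013) = 256 + 111981/198013 = 50803309/198013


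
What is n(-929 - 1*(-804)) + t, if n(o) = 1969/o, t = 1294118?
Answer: 161762781/125 ≈ 1.2941e+6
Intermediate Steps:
n(-929 - 1*(-804)) + t = 1969/(-929 - 1*(-804)) + 1294118 = 1969/(-929 + 804) + 1294118 = 1969/(-125) + 1294118 = 1969*(-1/125) + 1294118 = -1969/125 + 1294118 = 161762781/125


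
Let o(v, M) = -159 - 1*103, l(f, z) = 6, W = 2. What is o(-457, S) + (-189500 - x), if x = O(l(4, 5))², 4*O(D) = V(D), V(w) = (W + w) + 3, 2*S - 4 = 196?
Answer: -3036313/16 ≈ -1.8977e+5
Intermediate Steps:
S = 100 (S = 2 + (½)*196 = 2 + 98 = 100)
V(w) = 5 + w (V(w) = (2 + w) + 3 = 5 + w)
O(D) = 5/4 + D/4 (O(D) = (5 + D)/4 = 5/4 + D/4)
x = 121/16 (x = (5/4 + (¼)*6)² = (5/4 + 3/2)² = (11/4)² = 121/16 ≈ 7.5625)
o(v, M) = -262 (o(v, M) = -159 - 103 = -262)
o(-457, S) + (-189500 - x) = -262 + (-189500 - 1*121/16) = -262 + (-189500 - 121/16) = -262 - 3032121/16 = -3036313/16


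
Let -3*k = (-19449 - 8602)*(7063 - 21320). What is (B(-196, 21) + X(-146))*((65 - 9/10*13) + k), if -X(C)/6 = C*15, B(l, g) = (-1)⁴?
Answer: -52553874478411/30 ≈ -1.7518e+12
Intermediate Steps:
B(l, g) = 1
X(C) = -90*C (X(C) = -6*C*15 = -90*C)
k = -399923107/3 (k = -(-19449 - 8602)*(7063 - 21320)/3 = -(-28051)*(-14257)/3 = -⅓*399923107 = -399923107/3 ≈ -1.3331e+8)
(B(-196, 21) + X(-146))*((65 - 9/10*13) + k) = (1 - 90*(-146))*((65 - 9/10*13) - 399923107/3) = (1 + 13140)*((65 - 9*⅒*13) - 399923107/3) = 13141*((65 - 9/10*13) - 399923107/3) = 13141*((65 - 117/10) - 399923107/3) = 13141*(533/10 - 399923107/3) = 13141*(-3999229471/30) = -52553874478411/30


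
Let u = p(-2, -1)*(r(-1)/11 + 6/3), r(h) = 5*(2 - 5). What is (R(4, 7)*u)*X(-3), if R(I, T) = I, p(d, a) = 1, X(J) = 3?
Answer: 84/11 ≈ 7.6364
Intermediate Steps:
r(h) = -15 (r(h) = 5*(-3) = -15)
u = 7/11 (u = 1*(-15/11 + 6/3) = 1*(-15*1/11 + 6*(⅓)) = 1*(-15/11 + 2) = 1*(7/11) = 7/11 ≈ 0.63636)
(R(4, 7)*u)*X(-3) = (4*(7/11))*3 = (28/11)*3 = 84/11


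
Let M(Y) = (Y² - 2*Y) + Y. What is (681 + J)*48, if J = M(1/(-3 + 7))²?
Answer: 523035/16 ≈ 32690.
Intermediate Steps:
M(Y) = Y² - Y
J = 9/256 (J = ((-1 + 1/(-3 + 7))/(-3 + 7))² = ((-1 + 1/4)/4)² = ((-1 + ¼)/4)² = ((¼)*(-¾))² = (-3/16)² = 9/256 ≈ 0.035156)
(681 + J)*48 = (681 + 9/256)*48 = (174345/256)*48 = 523035/16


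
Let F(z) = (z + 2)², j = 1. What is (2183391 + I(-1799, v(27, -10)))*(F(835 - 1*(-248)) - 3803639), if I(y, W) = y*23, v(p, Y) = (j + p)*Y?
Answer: -5625815557796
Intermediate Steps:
v(p, Y) = Y*(1 + p) (v(p, Y) = (1 + p)*Y = Y*(1 + p))
F(z) = (2 + z)²
I(y, W) = 23*y
(2183391 + I(-1799, v(27, -10)))*(F(835 - 1*(-248)) - 3803639) = (2183391 + 23*(-1799))*((2 + (835 - 1*(-248)))² - 3803639) = (2183391 - 41377)*((2 + (835 + 248))² - 3803639) = 2142014*((2 + 1083)² - 3803639) = 2142014*(1085² - 3803639) = 2142014*(1177225 - 3803639) = 2142014*(-2626414) = -5625815557796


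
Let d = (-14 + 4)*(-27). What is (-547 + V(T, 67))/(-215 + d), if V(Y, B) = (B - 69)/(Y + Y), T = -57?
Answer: -31178/3135 ≈ -9.9451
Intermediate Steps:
V(Y, B) = (-69 + B)/(2*Y) (V(Y, B) = (-69 + B)/((2*Y)) = (-69 + B)*(1/(2*Y)) = (-69 + B)/(2*Y))
d = 270 (d = -10*(-27) = 270)
(-547 + V(T, 67))/(-215 + d) = (-547 + (1/2)*(-69 + 67)/(-57))/(-215 + 270) = (-547 + (1/2)*(-1/57)*(-2))/55 = (-547 + 1/57)*(1/55) = -31178/57*1/55 = -31178/3135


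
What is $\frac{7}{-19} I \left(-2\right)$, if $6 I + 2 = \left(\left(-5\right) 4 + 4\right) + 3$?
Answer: $- \frac{35}{19} \approx -1.8421$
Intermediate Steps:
$I = - \frac{5}{2}$ ($I = - \frac{1}{3} + \frac{\left(\left(-5\right) 4 + 4\right) + 3}{6} = - \frac{1}{3} + \frac{\left(-20 + 4\right) + 3}{6} = - \frac{1}{3} + \frac{-16 + 3}{6} = - \frac{1}{3} + \frac{1}{6} \left(-13\right) = - \frac{1}{3} - \frac{13}{6} = - \frac{5}{2} \approx -2.5$)
$\frac{7}{-19} I \left(-2\right) = \frac{7}{-19} \left(- \frac{5}{2}\right) \left(-2\right) = 7 \left(- \frac{1}{19}\right) \left(- \frac{5}{2}\right) \left(-2\right) = \left(- \frac{7}{19}\right) \left(- \frac{5}{2}\right) \left(-2\right) = \frac{35}{38} \left(-2\right) = - \frac{35}{19}$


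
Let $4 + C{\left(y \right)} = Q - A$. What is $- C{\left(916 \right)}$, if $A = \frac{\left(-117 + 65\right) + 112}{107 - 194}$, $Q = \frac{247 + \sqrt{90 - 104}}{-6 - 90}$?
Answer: $\frac{16379}{2784} + \frac{i \sqrt{14}}{96} \approx 5.8833 + 0.038976 i$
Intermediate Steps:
$Q = - \frac{247}{96} - \frac{i \sqrt{14}}{96}$ ($Q = \frac{247 + \sqrt{-14}}{-96} = \left(247 + i \sqrt{14}\right) \left(- \frac{1}{96}\right) = - \frac{247}{96} - \frac{i \sqrt{14}}{96} \approx -2.5729 - 0.038976 i$)
$A = - \frac{20}{29}$ ($A = \frac{-52 + 112}{-87} = 60 \left(- \frac{1}{87}\right) = - \frac{20}{29} \approx -0.68966$)
$C{\left(y \right)} = - \frac{16379}{2784} - \frac{i \sqrt{14}}{96}$ ($C{\left(y \right)} = -4 - \left(\frac{5243}{2784} + \frac{i \sqrt{14}}{96}\right) = - \frac{16379}{2784} - \frac{i \sqrt{14}}{96}$)
$- C{\left(916 \right)} = - (- \frac{16379}{2784} - \frac{i \sqrt{14}}{96}) = \frac{16379}{2784} + \frac{i \sqrt{14}}{96}$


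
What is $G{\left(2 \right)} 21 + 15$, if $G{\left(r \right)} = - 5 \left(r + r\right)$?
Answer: $-405$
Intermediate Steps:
$G{\left(r \right)} = - 10 r$ ($G{\left(r \right)} = - 5 \cdot 2 r = - 10 r$)
$G{\left(2 \right)} 21 + 15 = \left(-10\right) 2 \cdot 21 + 15 = \left(-20\right) 21 + 15 = -420 + 15 = -405$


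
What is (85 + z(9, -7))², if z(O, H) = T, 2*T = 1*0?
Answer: 7225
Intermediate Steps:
T = 0 (T = (1*0)/2 = (½)*0 = 0)
z(O, H) = 0
(85 + z(9, -7))² = (85 + 0)² = 85² = 7225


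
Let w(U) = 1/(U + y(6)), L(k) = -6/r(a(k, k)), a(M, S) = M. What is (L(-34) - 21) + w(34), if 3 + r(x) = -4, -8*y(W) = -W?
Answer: -19571/973 ≈ -20.114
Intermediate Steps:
y(W) = W/8 (y(W) = -(-1)*W/8 = W/8)
r(x) = -7 (r(x) = -3 - 4 = -7)
L(k) = 6/7 (L(k) = -6/(-7) = -6*(-⅐) = 6/7)
w(U) = 1/(¾ + U) (w(U) = 1/(U + (⅛)*6) = 1/(U + ¾) = 1/(¾ + U))
(L(-34) - 21) + w(34) = (6/7 - 21) + 4/(3 + 4*34) = -141/7 + 4/(3 + 136) = -141/7 + 4/139 = -19571/973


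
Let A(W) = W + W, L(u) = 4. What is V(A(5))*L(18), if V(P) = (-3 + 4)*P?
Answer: 40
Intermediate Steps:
A(W) = 2*W
V(P) = P (V(P) = 1*P = P)
V(A(5))*L(18) = (2*5)*4 = 10*4 = 40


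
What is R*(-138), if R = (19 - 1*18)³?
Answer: -138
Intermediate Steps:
R = 1 (R = (19 - 18)³ = 1³ = 1)
R*(-138) = 1*(-138) = -138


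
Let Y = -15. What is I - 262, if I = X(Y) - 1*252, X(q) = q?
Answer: -529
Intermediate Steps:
I = -267 (I = -15 - 1*252 = -15 - 252 = -267)
I - 262 = -267 - 262 = -529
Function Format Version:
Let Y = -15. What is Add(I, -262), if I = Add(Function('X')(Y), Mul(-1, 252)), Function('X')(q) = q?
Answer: -529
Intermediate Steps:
I = -267 (I = Add(-15, Mul(-1, 252)) = Add(-15, -252) = -267)
Add(I, -262) = Add(-267, -262) = -529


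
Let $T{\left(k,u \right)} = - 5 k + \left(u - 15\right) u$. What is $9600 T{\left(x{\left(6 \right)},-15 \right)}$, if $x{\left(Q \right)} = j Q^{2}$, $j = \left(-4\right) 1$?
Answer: $11232000$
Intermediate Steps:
$j = -4$
$x{\left(Q \right)} = - 4 Q^{2}$
$T{\left(k,u \right)} = - 5 k + u \left(-15 + u\right)$ ($T{\left(k,u \right)} = - 5 k + \left(-15 + u\right) u = - 5 k + u \left(-15 + u\right)$)
$9600 T{\left(x{\left(6 \right)},-15 \right)} = 9600 \left(\left(-15\right)^{2} - -225 - 5 \left(- 4 \cdot 6^{2}\right)\right) = 9600 \left(225 + 225 - 5 \left(\left(-4\right) 36\right)\right) = 9600 \left(225 + 225 - -720\right) = 9600 \left(225 + 225 + 720\right) = 9600 \cdot 1170 = 11232000$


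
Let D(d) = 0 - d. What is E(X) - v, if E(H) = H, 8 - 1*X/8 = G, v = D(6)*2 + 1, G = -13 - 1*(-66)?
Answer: -349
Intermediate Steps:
D(d) = -d
G = 53 (G = -13 + 66 = 53)
v = -11 (v = -1*6*2 + 1 = -6*2 + 1 = -12 + 1 = -11)
X = -360 (X = 64 - 8*53 = 64 - 424 = -360)
E(X) - v = -360 - 1*(-11) = -360 + 11 = -349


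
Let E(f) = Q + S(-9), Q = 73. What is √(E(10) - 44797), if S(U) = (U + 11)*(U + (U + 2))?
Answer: 2*I*√11189 ≈ 211.56*I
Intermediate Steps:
S(U) = (2 + 2*U)*(11 + U) (S(U) = (11 + U)*(U + (2 + U)) = (11 + U)*(2 + 2*U) = (2 + 2*U)*(11 + U))
E(f) = 41 (E(f) = 73 + (22 + 2*(-9)² + 24*(-9)) = 73 + (22 + 2*81 - 216) = 73 + (22 + 162 - 216) = 73 - 32 = 41)
√(E(10) - 44797) = √(41 - 44797) = √(-44756) = 2*I*√11189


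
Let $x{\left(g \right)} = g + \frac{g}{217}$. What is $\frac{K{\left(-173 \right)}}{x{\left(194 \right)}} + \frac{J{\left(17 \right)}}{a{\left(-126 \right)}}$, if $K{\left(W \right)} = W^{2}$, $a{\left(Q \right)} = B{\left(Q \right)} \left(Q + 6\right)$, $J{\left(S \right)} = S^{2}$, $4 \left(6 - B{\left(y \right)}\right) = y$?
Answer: $\frac{1825840382}{11894625} \approx 153.5$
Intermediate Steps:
$B{\left(y \right)} = 6 - \frac{y}{4}$
$x{\left(g \right)} = \frac{218 g}{217}$ ($x{\left(g \right)} = g + g \frac{1}{217} = g + \frac{g}{217} = \frac{218 g}{217}$)
$a{\left(Q \right)} = \left(6 + Q\right) \left(6 - \frac{Q}{4}\right)$ ($a{\left(Q \right)} = \left(6 - \frac{Q}{4}\right) \left(Q + 6\right) = \left(6 - \frac{Q}{4}\right) \left(6 + Q\right) = \left(6 + Q\right) \left(6 - \frac{Q}{4}\right)$)
$\frac{K{\left(-173 \right)}}{x{\left(194 \right)}} + \frac{J{\left(17 \right)}}{a{\left(-126 \right)}} = \frac{\left(-173\right)^{2}}{\frac{218}{217} \cdot 194} + \frac{17^{2}}{\left(- \frac{1}{4}\right) \left(-24 - 126\right) \left(6 - 126\right)} = \frac{29929}{\frac{42292}{217}} + \frac{289}{\left(- \frac{1}{4}\right) \left(-150\right) \left(-120\right)} = 29929 \cdot \frac{217}{42292} + \frac{289}{-4500} = \frac{6494593}{42292} + 289 \left(- \frac{1}{4500}\right) = \frac{6494593}{42292} - \frac{289}{4500} = \frac{1825840382}{11894625}$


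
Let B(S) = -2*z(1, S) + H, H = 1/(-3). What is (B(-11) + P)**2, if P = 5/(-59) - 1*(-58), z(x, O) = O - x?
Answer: 208513600/31329 ≈ 6655.6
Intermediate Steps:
H = -1/3 ≈ -0.33333
B(S) = 5/3 - 2*S (B(S) = -2*(S - 1*1) - 1/3 = -2*(S - 1) - 1/3 = -2*(-1 + S) - 1/3 = (2 - 2*S) - 1/3 = 5/3 - 2*S)
P = 3417/59 (P = 5*(-1/59) + 58 = -5/59 + 58 = 3417/59 ≈ 57.915)
(B(-11) + P)**2 = ((5/3 - 2*(-11)) + 3417/59)**2 = ((5/3 + 22) + 3417/59)**2 = (71/3 + 3417/59)**2 = (14440/177)**2 = 208513600/31329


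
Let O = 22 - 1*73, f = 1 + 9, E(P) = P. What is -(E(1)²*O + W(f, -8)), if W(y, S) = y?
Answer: 41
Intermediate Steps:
f = 10
O = -51 (O = 22 - 73 = -51)
-(E(1)²*O + W(f, -8)) = -(1²*(-51) + 10) = -(1*(-51) + 10) = -(-51 + 10) = -1*(-41) = 41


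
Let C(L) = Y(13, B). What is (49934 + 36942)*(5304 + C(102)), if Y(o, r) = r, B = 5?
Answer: 461224684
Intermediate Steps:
C(L) = 5
(49934 + 36942)*(5304 + C(102)) = (49934 + 36942)*(5304 + 5) = 86876*5309 = 461224684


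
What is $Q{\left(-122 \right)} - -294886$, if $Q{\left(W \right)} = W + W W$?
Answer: $309648$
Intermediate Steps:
$Q{\left(W \right)} = W + W^{2}$
$Q{\left(-122 \right)} - -294886 = - 122 \left(1 - 122\right) - -294886 = \left(-122\right) \left(-121\right) + 294886 = 14762 + 294886 = 309648$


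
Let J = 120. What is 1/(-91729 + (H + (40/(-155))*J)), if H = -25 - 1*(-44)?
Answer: -31/2843970 ≈ -1.0900e-5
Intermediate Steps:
H = 19 (H = -25 + 44 = 19)
1/(-91729 + (H + (40/(-155))*J)) = 1/(-91729 + (19 + (40/(-155))*120)) = 1/(-91729 + (19 + (40*(-1/155))*120)) = 1/(-91729 + (19 - 8/31*120)) = 1/(-91729 + (19 - 960/31)) = 1/(-91729 - 371/31) = 1/(-2843970/31) = -31/2843970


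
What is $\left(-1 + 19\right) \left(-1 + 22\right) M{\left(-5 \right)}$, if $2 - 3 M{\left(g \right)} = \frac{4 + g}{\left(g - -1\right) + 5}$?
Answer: $378$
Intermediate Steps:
$M{\left(g \right)} = \frac{2}{3} - \frac{4 + g}{3 \left(6 + g\right)}$ ($M{\left(g \right)} = \frac{2}{3} - \frac{\left(4 + g\right) \frac{1}{\left(g - -1\right) + 5}}{3} = \frac{2}{3} - \frac{\left(4 + g\right) \frac{1}{\left(g + 1\right) + 5}}{3} = \frac{2}{3} - \frac{\left(4 + g\right) \frac{1}{\left(1 + g\right) + 5}}{3} = \frac{2}{3} - \frac{\left(4 + g\right) \frac{1}{6 + g}}{3} = \frac{2}{3} - \frac{\frac{1}{6 + g} \left(4 + g\right)}{3} = \frac{2}{3} - \frac{4 + g}{3 \left(6 + g\right)}$)
$\left(-1 + 19\right) \left(-1 + 22\right) M{\left(-5 \right)} = \left(-1 + 19\right) \left(-1 + 22\right) \frac{8 - 5}{3 \left(6 - 5\right)} = 18 \cdot 21 \cdot \frac{1}{3} \cdot 1^{-1} \cdot 3 = 378 \cdot \frac{1}{3} \cdot 1 \cdot 3 = 378 \cdot 1 = 378$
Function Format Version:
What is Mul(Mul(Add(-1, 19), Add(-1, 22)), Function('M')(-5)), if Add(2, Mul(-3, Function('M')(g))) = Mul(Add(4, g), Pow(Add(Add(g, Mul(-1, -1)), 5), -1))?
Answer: 378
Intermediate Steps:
Function('M')(g) = Add(Rational(2, 3), Mul(Rational(-1, 3), Pow(Add(6, g), -1), Add(4, g))) (Function('M')(g) = Add(Rational(2, 3), Mul(Rational(-1, 3), Mul(Add(4, g), Pow(Add(Add(g, Mul(-1, -1)), 5), -1)))) = Add(Rational(2, 3), Mul(Rational(-1, 3), Mul(Add(4, g), Pow(Add(Add(g, 1), 5), -1)))) = Add(Rational(2, 3), Mul(Rational(-1, 3), Mul(Add(4, g), Pow(Add(Add(1, g), 5), -1)))) = Add(Rational(2, 3), Mul(Rational(-1, 3), Mul(Add(4, g), Pow(Add(6, g), -1)))) = Add(Rational(2, 3), Mul(Rational(-1, 3), Mul(Pow(Add(6, g), -1), Add(4, g)))) = Add(Rational(2, 3), Mul(Rational(-1, 3), Pow(Add(6, g), -1), Add(4, g))))
Mul(Mul(Add(-1, 19), Add(-1, 22)), Function('M')(-5)) = Mul(Mul(Add(-1, 19), Add(-1, 22)), Mul(Rational(1, 3), Pow(Add(6, -5), -1), Add(8, -5))) = Mul(Mul(18, 21), Mul(Rational(1, 3), Pow(1, -1), 3)) = Mul(378, Mul(Rational(1, 3), 1, 3)) = Mul(378, 1) = 378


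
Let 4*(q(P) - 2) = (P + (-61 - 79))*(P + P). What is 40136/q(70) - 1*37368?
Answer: -11439625/306 ≈ -37384.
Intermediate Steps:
q(P) = 2 + P*(-140 + P)/2 (q(P) = 2 + ((P + (-61 - 79))*(P + P))/4 = 2 + ((P - 140)*(2*P))/4 = 2 + ((-140 + P)*(2*P))/4 = 2 + (2*P*(-140 + P))/4 = 2 + P*(-140 + P)/2)
40136/q(70) - 1*37368 = 40136/(2 + (1/2)*70**2 - 70*70) - 1*37368 = 40136/(2 + (1/2)*4900 - 4900) - 37368 = 40136/(2 + 2450 - 4900) - 37368 = 40136/(-2448) - 37368 = 40136*(-1/2448) - 37368 = -5017/306 - 37368 = -11439625/306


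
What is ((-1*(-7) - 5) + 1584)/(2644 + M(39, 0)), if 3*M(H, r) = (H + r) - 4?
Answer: 4758/7967 ≈ 0.59721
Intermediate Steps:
M(H, r) = -4/3 + H/3 + r/3 (M(H, r) = ((H + r) - 4)/3 = (-4 + H + r)/3 = -4/3 + H/3 + r/3)
((-1*(-7) - 5) + 1584)/(2644 + M(39, 0)) = ((-1*(-7) - 5) + 1584)/(2644 + (-4/3 + (1/3)*39 + (1/3)*0)) = ((7 - 5) + 1584)/(2644 + (-4/3 + 13 + 0)) = (2 + 1584)/(2644 + 35/3) = 1586/(7967/3) = 1586*(3/7967) = 4758/7967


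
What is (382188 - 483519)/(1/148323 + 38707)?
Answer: -15029717913/5741138362 ≈ -2.6179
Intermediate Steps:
(382188 - 483519)/(1/148323 + 38707) = -101331/(1/148323 + 38707) = -101331/5741138362/148323 = -101331*148323/5741138362 = -15029717913/5741138362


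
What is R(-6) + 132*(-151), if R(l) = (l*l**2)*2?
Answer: -20364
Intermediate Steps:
R(l) = 2*l**3 (R(l) = l**3*2 = 2*l**3)
R(-6) + 132*(-151) = 2*(-6)**3 + 132*(-151) = 2*(-216) - 19932 = -432 - 19932 = -20364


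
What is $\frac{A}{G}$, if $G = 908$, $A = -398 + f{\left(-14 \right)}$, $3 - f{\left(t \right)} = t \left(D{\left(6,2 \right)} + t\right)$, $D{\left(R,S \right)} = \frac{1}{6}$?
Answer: $- \frac{883}{1362} \approx -0.64831$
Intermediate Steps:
$D{\left(R,S \right)} = \frac{1}{6}$
$f{\left(t \right)} = 3 - t \left(\frac{1}{6} + t\right)$
$A = - \frac{1766}{3}$ ($A = -398 - \frac{572}{3} = - \frac{1766}{3} \approx -588.67$)
$\frac{A}{G} = - \frac{1766}{3 \cdot 908} = \left(- \frac{1766}{3}\right) \frac{1}{908} = - \frac{883}{1362}$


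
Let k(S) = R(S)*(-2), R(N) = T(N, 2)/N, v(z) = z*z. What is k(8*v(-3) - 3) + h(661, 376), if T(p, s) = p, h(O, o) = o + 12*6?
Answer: 446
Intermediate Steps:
v(z) = z²
h(O, o) = 72 + o (h(O, o) = o + 72 = 72 + o)
R(N) = 1 (R(N) = N/N = 1)
k(S) = -2 (k(S) = 1*(-2) = -2)
k(8*v(-3) - 3) + h(661, 376) = -2 + (72 + 376) = -2 + 448 = 446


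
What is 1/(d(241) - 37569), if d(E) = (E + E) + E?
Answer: -1/36846 ≈ -2.7140e-5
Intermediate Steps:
d(E) = 3*E (d(E) = 2*E + E = 3*E)
1/(d(241) - 37569) = 1/(3*241 - 37569) = 1/(723 - 37569) = 1/(-36846) = -1/36846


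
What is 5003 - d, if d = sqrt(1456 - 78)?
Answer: 5003 - sqrt(1378) ≈ 4965.9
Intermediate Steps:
d = sqrt(1378) ≈ 37.121
5003 - d = 5003 - sqrt(1378)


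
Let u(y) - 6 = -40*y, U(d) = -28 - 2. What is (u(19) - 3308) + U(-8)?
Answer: -4092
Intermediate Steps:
U(d) = -30
u(y) = 6 - 40*y
(u(19) - 3308) + U(-8) = ((6 - 40*19) - 3308) - 30 = ((6 - 760) - 3308) - 30 = (-754 - 3308) - 30 = -4062 - 30 = -4092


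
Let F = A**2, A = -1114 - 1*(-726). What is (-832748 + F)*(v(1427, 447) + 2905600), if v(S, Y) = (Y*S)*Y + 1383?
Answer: -196498237554904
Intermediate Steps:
A = -388 (A = -1114 + 726 = -388)
v(S, Y) = 1383 + S*Y**2 (v(S, Y) = (S*Y)*Y + 1383 = S*Y**2 + 1383 = 1383 + S*Y**2)
F = 150544 (F = (-388)**2 = 150544)
(-832748 + F)*(v(1427, 447) + 2905600) = (-832748 + 150544)*((1383 + 1427*447**2) + 2905600) = -682204*((1383 + 1427*199809) + 2905600) = -682204*((1383 + 285127443) + 2905600) = -682204*(285128826 + 2905600) = -682204*288034426 = -196498237554904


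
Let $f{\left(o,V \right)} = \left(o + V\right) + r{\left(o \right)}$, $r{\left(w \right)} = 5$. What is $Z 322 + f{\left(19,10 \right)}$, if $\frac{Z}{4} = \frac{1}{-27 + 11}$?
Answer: $- \frac{93}{2} \approx -46.5$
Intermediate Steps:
$Z = - \frac{1}{4}$ ($Z = \frac{4}{-27 + 11} = \frac{4}{-16} = 4 \left(- \frac{1}{16}\right) = - \frac{1}{4} \approx -0.25$)
$f{\left(o,V \right)} = 5 + V + o$ ($f{\left(o,V \right)} = \left(o + V\right) + 5 = \left(V + o\right) + 5 = 5 + V + o$)
$Z 322 + f{\left(19,10 \right)} = \left(- \frac{1}{4}\right) 322 + \left(5 + 10 + 19\right) = - \frac{161}{2} + 34 = - \frac{93}{2}$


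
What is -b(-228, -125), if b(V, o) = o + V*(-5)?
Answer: -1015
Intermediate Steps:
b(V, o) = o - 5*V
-b(-228, -125) = -(-125 - 5*(-228)) = -(-125 + 1140) = -1*1015 = -1015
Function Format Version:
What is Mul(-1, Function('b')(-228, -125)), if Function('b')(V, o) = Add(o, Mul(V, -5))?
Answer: -1015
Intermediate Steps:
Function('b')(V, o) = Add(o, Mul(-5, V))
Mul(-1, Function('b')(-228, -125)) = Mul(-1, Add(-125, Mul(-5, -228))) = Mul(-1, Add(-125, 1140)) = Mul(-1, 1015) = -1015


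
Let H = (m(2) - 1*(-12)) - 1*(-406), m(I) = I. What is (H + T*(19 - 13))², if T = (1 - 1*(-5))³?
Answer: 2944656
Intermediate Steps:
T = 216 (T = (1 + 5)³ = 6³ = 216)
H = 420 (H = (2 - 1*(-12)) - 1*(-406) = (2 + 12) + 406 = 14 + 406 = 420)
(H + T*(19 - 13))² = (420 + 216*(19 - 13))² = (420 + 216*6)² = (420 + 1296)² = 1716² = 2944656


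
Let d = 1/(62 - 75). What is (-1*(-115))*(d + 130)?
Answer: 194235/13 ≈ 14941.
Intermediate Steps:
d = -1/13 (d = 1/(-13) = -1/13 ≈ -0.076923)
(-1*(-115))*(d + 130) = (-1*(-115))*(-1/13 + 130) = 115*(1689/13) = 194235/13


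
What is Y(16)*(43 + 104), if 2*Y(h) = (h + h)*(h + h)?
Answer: 75264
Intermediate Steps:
Y(h) = 2*h² (Y(h) = ((h + h)*(h + h))/2 = ((2*h)*(2*h))/2 = (4*h²)/2 = 2*h²)
Y(16)*(43 + 104) = (2*16²)*(43 + 104) = (2*256)*147 = 512*147 = 75264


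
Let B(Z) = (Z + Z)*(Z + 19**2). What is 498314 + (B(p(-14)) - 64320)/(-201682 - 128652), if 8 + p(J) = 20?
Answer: 82305056122/165167 ≈ 4.9831e+5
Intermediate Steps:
p(J) = 12 (p(J) = -8 + 20 = 12)
B(Z) = 2*Z*(361 + Z) (B(Z) = (2*Z)*(Z + 361) = (2*Z)*(361 + Z) = 2*Z*(361 + Z))
498314 + (B(p(-14)) - 64320)/(-201682 - 128652) = 498314 + (2*12*(361 + 12) - 64320)/(-201682 - 128652) = 498314 + (2*12*373 - 64320)/(-330334) = 498314 + (8952 - 64320)*(-1/330334) = 498314 - 55368*(-1/330334) = 498314 + 27684/165167 = 82305056122/165167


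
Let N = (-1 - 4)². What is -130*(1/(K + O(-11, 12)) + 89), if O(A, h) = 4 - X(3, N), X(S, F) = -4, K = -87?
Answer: -913900/79 ≈ -11568.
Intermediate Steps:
N = 25 (N = (-5)² = 25)
O(A, h) = 8 (O(A, h) = 4 - 1*(-4) = 4 + 4 = 8)
-130*(1/(K + O(-11, 12)) + 89) = -130*(1/(-87 + 8) + 89) = -130*(1/(-79) + 89) = -130*(-1/79 + 89) = -130*7030/79 = -913900/79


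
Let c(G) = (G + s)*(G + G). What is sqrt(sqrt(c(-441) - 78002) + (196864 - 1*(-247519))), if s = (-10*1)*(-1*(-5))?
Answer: sqrt(444383 + 2*sqrt(88765)) ≈ 667.07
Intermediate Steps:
s = -50 (s = -10*5 = -50)
c(G) = 2*G*(-50 + G) (c(G) = (G - 50)*(G + G) = (-50 + G)*(2*G) = 2*G*(-50 + G))
sqrt(sqrt(c(-441) - 78002) + (196864 - 1*(-247519))) = sqrt(sqrt(2*(-441)*(-50 - 441) - 78002) + (196864 - 1*(-247519))) = sqrt(sqrt(2*(-441)*(-491) - 78002) + (196864 + 247519)) = sqrt(sqrt(433062 - 78002) + 444383) = sqrt(sqrt(355060) + 444383) = sqrt(2*sqrt(88765) + 444383) = sqrt(444383 + 2*sqrt(88765))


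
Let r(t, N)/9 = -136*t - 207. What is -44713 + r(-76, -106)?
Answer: 46448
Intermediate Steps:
r(t, N) = -1863 - 1224*t (r(t, N) = 9*(-136*t - 207) = 9*(-207 - 136*t) = -1863 - 1224*t)
-44713 + r(-76, -106) = -44713 + (-1863 - 1224*(-76)) = -44713 + (-1863 + 93024) = -44713 + 91161 = 46448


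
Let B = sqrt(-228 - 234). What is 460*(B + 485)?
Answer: 223100 + 460*I*sqrt(462) ≈ 2.231e+5 + 9887.3*I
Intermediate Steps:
B = I*sqrt(462) (B = sqrt(-462) = I*sqrt(462) ≈ 21.494*I)
460*(B + 485) = 460*(I*sqrt(462) + 485) = 460*(485 + I*sqrt(462)) = 223100 + 460*I*sqrt(462)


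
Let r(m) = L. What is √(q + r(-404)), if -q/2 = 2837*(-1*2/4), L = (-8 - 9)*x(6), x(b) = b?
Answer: √2735 ≈ 52.297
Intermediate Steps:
L = -102 (L = (-8 - 9)*6 = -17*6 = -102)
q = 2837 (q = -5674*-1*2/4 = -5674*(-2*¼) = -5674*(-1)/2 = -2*(-2837/2) = 2837)
r(m) = -102
√(q + r(-404)) = √(2837 - 102) = √2735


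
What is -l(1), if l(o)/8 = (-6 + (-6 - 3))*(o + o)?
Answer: 240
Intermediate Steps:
l(o) = -240*o (l(o) = 8*((-6 + (-6 - 3))*(o + o)) = 8*((-6 - 9)*(2*o)) = 8*(-30*o) = -240*o)
-l(1) = -(-240) = -1*(-240) = 240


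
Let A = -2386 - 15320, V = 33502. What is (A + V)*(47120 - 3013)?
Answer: 696714172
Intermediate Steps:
A = -17706
(A + V)*(47120 - 3013) = (-17706 + 33502)*(47120 - 3013) = 15796*44107 = 696714172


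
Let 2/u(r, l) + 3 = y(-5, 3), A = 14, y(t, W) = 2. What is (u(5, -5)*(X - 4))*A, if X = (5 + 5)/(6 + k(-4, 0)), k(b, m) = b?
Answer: -28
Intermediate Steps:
u(r, l) = -2 (u(r, l) = 2/(-3 + 2) = 2/(-1) = 2*(-1) = -2)
X = 5 (X = (5 + 5)/(6 - 4) = 10/2 = 10*(½) = 5)
(u(5, -5)*(X - 4))*A = -2*(5 - 4)*14 = -2*1*14 = -2*14 = -28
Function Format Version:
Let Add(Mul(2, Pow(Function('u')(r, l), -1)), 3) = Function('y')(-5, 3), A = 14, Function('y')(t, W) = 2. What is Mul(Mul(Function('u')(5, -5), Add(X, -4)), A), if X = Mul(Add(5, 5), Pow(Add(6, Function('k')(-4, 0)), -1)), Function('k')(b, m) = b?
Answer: -28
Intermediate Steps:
Function('u')(r, l) = -2 (Function('u')(r, l) = Mul(2, Pow(Add(-3, 2), -1)) = Mul(2, Pow(-1, -1)) = Mul(2, -1) = -2)
X = 5 (X = Mul(Add(5, 5), Pow(Add(6, -4), -1)) = Mul(10, Pow(2, -1)) = Mul(10, Rational(1, 2)) = 5)
Mul(Mul(Function('u')(5, -5), Add(X, -4)), A) = Mul(Mul(-2, Add(5, -4)), 14) = Mul(Mul(-2, 1), 14) = Mul(-2, 14) = -28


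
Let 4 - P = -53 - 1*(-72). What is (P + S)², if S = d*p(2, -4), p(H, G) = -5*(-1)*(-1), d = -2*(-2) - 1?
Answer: 900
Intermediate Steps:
d = 3 (d = 4 - 1 = 3)
p(H, G) = -5 (p(H, G) = 5*(-1) = -5)
S = -15 (S = 3*(-5) = -15)
P = -15 (P = 4 - (-53 - 1*(-72)) = 4 - (-53 + 72) = 4 - 1*19 = 4 - 19 = -15)
(P + S)² = (-15 - 15)² = (-30)² = 900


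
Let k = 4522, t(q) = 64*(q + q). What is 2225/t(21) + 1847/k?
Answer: 1073299/868224 ≈ 1.2362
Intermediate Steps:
t(q) = 128*q (t(q) = 64*(2*q) = 128*q)
2225/t(21) + 1847/k = 2225/((128*21)) + 1847/4522 = 2225/2688 + 1847*(1/4522) = 2225*(1/2688) + 1847/4522 = 2225/2688 + 1847/4522 = 1073299/868224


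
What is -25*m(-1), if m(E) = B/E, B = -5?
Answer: -125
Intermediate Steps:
m(E) = -5/E
-25*m(-1) = -(-125)/(-1) = -(-125)*(-1) = -25*5 = -125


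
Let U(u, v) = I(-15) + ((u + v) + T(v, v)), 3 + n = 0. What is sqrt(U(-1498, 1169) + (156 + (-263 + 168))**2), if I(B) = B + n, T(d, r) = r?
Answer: sqrt(4543) ≈ 67.402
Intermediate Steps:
n = -3 (n = -3 + 0 = -3)
I(B) = -3 + B (I(B) = B - 3 = -3 + B)
U(u, v) = -18 + u + 2*v (U(u, v) = (-3 - 15) + ((u + v) + v) = -18 + (u + 2*v) = -18 + u + 2*v)
sqrt(U(-1498, 1169) + (156 + (-263 + 168))**2) = sqrt((-18 - 1498 + 2*1169) + (156 + (-263 + 168))**2) = sqrt((-18 - 1498 + 2338) + (156 - 95)**2) = sqrt(822 + 61**2) = sqrt(822 + 3721) = sqrt(4543)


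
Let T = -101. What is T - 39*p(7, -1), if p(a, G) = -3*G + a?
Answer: -491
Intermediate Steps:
p(a, G) = a - 3*G
T - 39*p(7, -1) = -101 - 39*(7 - 3*(-1)) = -101 - 39*(7 + 3) = -101 - 39*10 = -101 - 390 = -491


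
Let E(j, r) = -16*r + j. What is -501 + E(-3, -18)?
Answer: -216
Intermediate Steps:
E(j, r) = j - 16*r
-501 + E(-3, -18) = -501 + (-3 - 16*(-18)) = -501 + (-3 + 288) = -501 + 285 = -216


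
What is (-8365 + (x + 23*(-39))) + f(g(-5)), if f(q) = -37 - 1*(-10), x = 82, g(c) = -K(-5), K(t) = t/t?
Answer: -9207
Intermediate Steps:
K(t) = 1
g(c) = -1 (g(c) = -1*1 = -1)
f(q) = -27 (f(q) = -37 + 10 = -27)
(-8365 + (x + 23*(-39))) + f(g(-5)) = (-8365 + (82 + 23*(-39))) - 27 = (-8365 + (82 - 897)) - 27 = (-8365 - 815) - 27 = -9180 - 27 = -9207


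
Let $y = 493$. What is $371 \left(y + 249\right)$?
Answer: $275282$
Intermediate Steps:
$371 \left(y + 249\right) = 371 \left(493 + 249\right) = 371 \cdot 742 = 275282$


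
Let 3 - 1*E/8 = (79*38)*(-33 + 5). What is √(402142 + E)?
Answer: √1074614 ≈ 1036.6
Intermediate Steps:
E = 672472 (E = 24 - 8*79*38*(-33 + 5) = 24 - 24016*(-28) = 24 - 8*(-84056) = 24 + 672448 = 672472)
√(402142 + E) = √(402142 + 672472) = √1074614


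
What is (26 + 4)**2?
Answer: 900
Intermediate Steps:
(26 + 4)**2 = 30**2 = 900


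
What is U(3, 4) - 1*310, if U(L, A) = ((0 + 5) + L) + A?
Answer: -298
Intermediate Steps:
U(L, A) = 5 + A + L (U(L, A) = (5 + L) + A = 5 + A + L)
U(3, 4) - 1*310 = (5 + 4 + 3) - 1*310 = 12 - 310 = -298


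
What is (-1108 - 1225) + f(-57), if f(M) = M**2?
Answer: 916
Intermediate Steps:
(-1108 - 1225) + f(-57) = (-1108 - 1225) + (-57)**2 = -2333 + 3249 = 916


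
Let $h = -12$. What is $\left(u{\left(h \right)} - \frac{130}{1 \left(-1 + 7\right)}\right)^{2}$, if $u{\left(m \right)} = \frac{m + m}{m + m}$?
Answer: $\frac{3844}{9} \approx 427.11$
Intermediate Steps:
$u{\left(m \right)} = 1$ ($u{\left(m \right)} = \frac{2 m}{2 m} = 2 m \frac{1}{2 m} = 1$)
$\left(u{\left(h \right)} - \frac{130}{1 \left(-1 + 7\right)}\right)^{2} = \left(1 - \frac{130}{1 \left(-1 + 7\right)}\right)^{2} = \left(1 - \frac{130}{1 \cdot 6}\right)^{2} = \left(1 - \frac{130}{6}\right)^{2} = \left(1 - \frac{65}{3}\right)^{2} = \left(- \frac{62}{3}\right)^{2} = \frac{3844}{9}$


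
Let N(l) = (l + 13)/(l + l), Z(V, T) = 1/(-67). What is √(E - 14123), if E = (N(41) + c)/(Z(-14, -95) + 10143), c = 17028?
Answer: I*√109628689177844177/2786278 ≈ 118.83*I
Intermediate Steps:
Z(V, T) = -1/67
N(l) = (13 + l)/(2*l) (N(l) = (13 + l)/((2*l)) = (13 + l)*(1/(2*l)) = (13 + l)/(2*l))
E = 9355545/5572556 (E = ((½)*(13 + 41)/41 + 17028)/(-1/67 + 10143) = ((½)*(1/41)*54 + 17028)/(679580/67) = (27/41 + 17028)*(67/679580) = (698175/41)*(67/679580) = 9355545/5572556 ≈ 1.6789)
√(E - 14123) = √(9355545/5572556 - 14123) = √(-78691852843/5572556) = I*√109628689177844177/2786278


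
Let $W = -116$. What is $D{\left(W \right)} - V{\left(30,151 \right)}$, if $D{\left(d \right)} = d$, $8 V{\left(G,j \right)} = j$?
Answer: $- \frac{1079}{8} \approx -134.88$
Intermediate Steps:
$V{\left(G,j \right)} = \frac{j}{8}$
$D{\left(W \right)} - V{\left(30,151 \right)} = -116 - \frac{1}{8} \cdot 151 = -116 - \frac{151}{8} = - \frac{1079}{8}$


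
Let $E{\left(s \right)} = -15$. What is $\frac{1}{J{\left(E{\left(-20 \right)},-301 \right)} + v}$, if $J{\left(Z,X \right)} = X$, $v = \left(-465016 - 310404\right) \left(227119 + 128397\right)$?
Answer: $- \frac{1}{275674217021} \approx -3.6275 \cdot 10^{-12}$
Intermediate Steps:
$v = -275674216720$ ($v = \left(-775420\right) 355516 = -275674216720$)
$\frac{1}{J{\left(E{\left(-20 \right)},-301 \right)} + v} = \frac{1}{-301 - 275674216720} = \frac{1}{-275674217021} = - \frac{1}{275674217021}$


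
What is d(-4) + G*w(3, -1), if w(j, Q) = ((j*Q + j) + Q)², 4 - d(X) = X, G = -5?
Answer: 3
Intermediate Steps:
d(X) = 4 - X
w(j, Q) = (Q + j + Q*j)² (w(j, Q) = ((Q*j + j) + Q)² = ((j + Q*j) + Q)² = (Q + j + Q*j)²)
d(-4) + G*w(3, -1) = (4 - 1*(-4)) - 5*(-1 + 3 - 1*3)² = (4 + 4) - 5*(-1 + 3 - 3)² = 8 - 5*(-1)² = 8 - 5*1 = 8 - 5 = 3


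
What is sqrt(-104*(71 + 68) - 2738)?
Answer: I*sqrt(17194) ≈ 131.13*I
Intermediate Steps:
sqrt(-104*(71 + 68) - 2738) = sqrt(-104*139 - 2738) = sqrt(-14456 - 2738) = sqrt(-17194) = I*sqrt(17194)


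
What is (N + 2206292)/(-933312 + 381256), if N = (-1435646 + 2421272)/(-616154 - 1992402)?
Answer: -2877617624363/720034495568 ≈ -3.9965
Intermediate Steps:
N = -492813/1304278 (N = 985626/(-2608556) = 985626*(-1/2608556) = -492813/1304278 ≈ -0.37784)
(N + 2206292)/(-933312 + 381256) = (-492813/1304278 + 2206292)/(-933312 + 381256) = (2877617624363/1304278)/(-552056) = (2877617624363/1304278)*(-1/552056) = -2877617624363/720034495568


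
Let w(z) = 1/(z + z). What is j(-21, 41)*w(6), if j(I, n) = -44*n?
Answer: -451/3 ≈ -150.33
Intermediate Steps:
w(z) = 1/(2*z)
j(-21, 41)*w(6) = (-44*41)*((½)/6) = -902/6 = -1804*1/12 = -451/3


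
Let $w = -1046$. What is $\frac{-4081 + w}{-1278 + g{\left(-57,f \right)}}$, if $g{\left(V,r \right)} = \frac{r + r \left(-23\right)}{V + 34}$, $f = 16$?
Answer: $\frac{117921}{29042} \approx 4.0604$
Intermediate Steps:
$g{\left(V,r \right)} = - \frac{22 r}{34 + V}$ ($g{\left(V,r \right)} = \frac{r - 23 r}{34 + V} = \frac{\left(-22\right) r}{34 + V} = - \frac{22 r}{34 + V}$)
$\frac{-4081 + w}{-1278 + g{\left(-57,f \right)}} = \frac{-4081 - 1046}{-1278 - \frac{352}{34 - 57}} = - \frac{5127}{-1278 - \frac{352}{-23}} = - \frac{5127}{-1278 - 352 \left(- \frac{1}{23}\right)} = - \frac{5127}{-1278 + \frac{352}{23}} = - \frac{5127}{- \frac{29042}{23}} = \left(-5127\right) \left(- \frac{23}{29042}\right) = \frac{117921}{29042}$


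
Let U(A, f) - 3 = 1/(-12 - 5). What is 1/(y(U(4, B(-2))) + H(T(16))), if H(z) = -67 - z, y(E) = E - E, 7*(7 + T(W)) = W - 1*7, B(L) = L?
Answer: -7/429 ≈ -0.016317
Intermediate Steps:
T(W) = -8 + W/7 (T(W) = -7 + (W - 1*7)/7 = -7 + (W - 7)/7 = -7 + (-7 + W)/7 = -7 + (-1 + W/7) = -8 + W/7)
U(A, f) = 50/17 (U(A, f) = 3 + 1/(-12 - 5) = 3 + 1/(-17) = 3 - 1/17 = 50/17)
y(E) = 0
1/(y(U(4, B(-2))) + H(T(16))) = 1/(0 + (-67 - (-8 + (⅐)*16))) = 1/(0 + (-67 - (-8 + 16/7))) = 1/(0 + (-67 - 1*(-40/7))) = 1/(0 + (-67 + 40/7)) = 1/(0 - 429/7) = 1/(-429/7) = -7/429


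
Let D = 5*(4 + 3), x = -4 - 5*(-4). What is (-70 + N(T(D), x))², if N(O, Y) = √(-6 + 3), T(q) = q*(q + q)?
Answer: (70 - I*√3)² ≈ 4897.0 - 242.49*I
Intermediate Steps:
x = 16 (x = -4 + 20 = 16)
D = 35 (D = 5*7 = 35)
T(q) = 2*q² (T(q) = q*(2*q) = 2*q²)
N(O, Y) = I*√3 (N(O, Y) = √(-3) = I*√3)
(-70 + N(T(D), x))² = (-70 + I*√3)²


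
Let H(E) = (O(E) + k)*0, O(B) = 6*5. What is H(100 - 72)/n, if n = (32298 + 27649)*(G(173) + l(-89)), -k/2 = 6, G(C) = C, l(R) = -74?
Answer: 0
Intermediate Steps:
O(B) = 30
k = -12 (k = -2*6 = -12)
H(E) = 0 (H(E) = (30 - 12)*0 = 18*0 = 0)
n = 5934753 (n = (32298 + 27649)*(173 - 74) = 59947*99 = 5934753)
H(100 - 72)/n = 0/5934753 = 0*(1/5934753) = 0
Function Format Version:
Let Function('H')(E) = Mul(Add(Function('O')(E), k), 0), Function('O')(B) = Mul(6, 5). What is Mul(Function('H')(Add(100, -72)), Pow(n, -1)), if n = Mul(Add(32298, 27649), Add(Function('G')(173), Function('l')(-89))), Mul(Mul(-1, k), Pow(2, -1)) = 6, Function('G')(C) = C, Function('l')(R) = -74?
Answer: 0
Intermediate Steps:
Function('O')(B) = 30
k = -12 (k = Mul(-2, 6) = -12)
Function('H')(E) = 0 (Function('H')(E) = Mul(Add(30, -12), 0) = Mul(18, 0) = 0)
n = 5934753 (n = Mul(Add(32298, 27649), Add(173, -74)) = Mul(59947, 99) = 5934753)
Mul(Function('H')(Add(100, -72)), Pow(n, -1)) = Mul(0, Pow(5934753, -1)) = Mul(0, Rational(1, 5934753)) = 0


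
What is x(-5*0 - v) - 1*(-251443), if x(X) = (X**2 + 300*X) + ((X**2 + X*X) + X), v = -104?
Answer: 315195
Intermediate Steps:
x(X) = 3*X**2 + 301*X (x(X) = (X**2 + 300*X) + ((X**2 + X**2) + X) = (X**2 + 300*X) + (2*X**2 + X) = (X**2 + 300*X) + (X + 2*X**2) = 3*X**2 + 301*X)
x(-5*0 - v) - 1*(-251443) = (-5*0 - 1*(-104))*(301 + 3*(-5*0 - 1*(-104))) - 1*(-251443) = (0 + 104)*(301 + 3*(0 + 104)) + 251443 = 104*(301 + 3*104) + 251443 = 104*(301 + 312) + 251443 = 104*613 + 251443 = 63752 + 251443 = 315195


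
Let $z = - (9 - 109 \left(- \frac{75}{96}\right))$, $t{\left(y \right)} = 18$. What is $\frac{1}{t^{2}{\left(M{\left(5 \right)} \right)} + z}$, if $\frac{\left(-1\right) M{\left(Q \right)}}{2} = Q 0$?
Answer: $\frac{32}{7355} \approx 0.0043508$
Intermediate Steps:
$M{\left(Q \right)} = 0$ ($M{\left(Q \right)} = - 2 Q 0 = \left(-2\right) 0 = 0$)
$z = - \frac{3013}{32}$ ($z = - (9 - 109 \left(\left(-75\right) \frac{1}{96}\right)) = - (9 - - \frac{2725}{32}) = - (9 + \frac{2725}{32}) = \left(-1\right) \frac{3013}{32} = - \frac{3013}{32} \approx -94.156$)
$\frac{1}{t^{2}{\left(M{\left(5 \right)} \right)} + z} = \frac{1}{18^{2} - \frac{3013}{32}} = \frac{1}{324 - \frac{3013}{32}} = \frac{1}{\frac{7355}{32}} = \frac{32}{7355}$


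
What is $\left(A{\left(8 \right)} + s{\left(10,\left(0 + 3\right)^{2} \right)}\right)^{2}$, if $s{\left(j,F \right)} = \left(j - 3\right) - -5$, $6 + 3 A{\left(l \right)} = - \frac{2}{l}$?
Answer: $\frac{14161}{144} \approx 98.34$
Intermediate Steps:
$A{\left(l \right)} = -2 - \frac{2}{3 l}$ ($A{\left(l \right)} = -2 + \frac{\left(-2\right) \frac{1}{l}}{3} = -2 - \frac{2}{3 l}$)
$s{\left(j,F \right)} = 2 + j$ ($s{\left(j,F \right)} = \left(j - 3\right) + 5 = \left(-3 + j\right) + 5 = 2 + j$)
$\left(A{\left(8 \right)} + s{\left(10,\left(0 + 3\right)^{2} \right)}\right)^{2} = \left(\left(-2 - \frac{2}{3 \cdot 8}\right) + \left(2 + 10\right)\right)^{2} = \left(\left(-2 - \frac{1}{12}\right) + 12\right)^{2} = \left(- \frac{25}{12} + 12\right)^{2} = \left(\frac{119}{12}\right)^{2} = \frac{14161}{144}$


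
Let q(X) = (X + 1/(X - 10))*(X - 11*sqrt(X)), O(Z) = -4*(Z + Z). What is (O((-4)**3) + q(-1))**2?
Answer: 31837312/121 + 135456*I/11 ≈ 2.6312e+5 + 12314.0*I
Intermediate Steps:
O(Z) = -8*Z
q(X) = (X + 1/(-10 + X))*(X - 11*sqrt(X))
(O((-4)**3) + q(-1))**2 = (-8*(-4)**3 + (-1 + (-1)**3 - 11*I - 11*I - 10*(-1)**2 + 110*(-1)**(3/2))/(-10 - 1))**2 = (-8*(-64) + (-1 - 1 - 11*I - 11*I - 10*1 + 110*(-I))/(-11))**2 = (512 - (-1 - 1 - 11*I - 11*I - 10 - 110*I)/11)**2 = (512 - (-12 - 132*I)/11)**2 = (512 + (12/11 + 12*I))**2 = (5644/11 + 12*I)**2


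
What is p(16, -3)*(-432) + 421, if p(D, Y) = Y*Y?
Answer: -3467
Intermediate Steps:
p(D, Y) = Y²
p(16, -3)*(-432) + 421 = (-3)²*(-432) + 421 = 9*(-432) + 421 = -3888 + 421 = -3467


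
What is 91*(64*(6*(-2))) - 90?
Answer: -69978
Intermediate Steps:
91*(64*(6*(-2))) - 90 = 91*(64*(-12)) - 90 = 91*(-768) - 90 = -69888 - 90 = -69978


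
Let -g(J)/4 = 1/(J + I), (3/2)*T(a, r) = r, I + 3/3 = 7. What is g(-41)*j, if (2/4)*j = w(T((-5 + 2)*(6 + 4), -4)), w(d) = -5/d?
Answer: 3/7 ≈ 0.42857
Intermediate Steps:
I = 6 (I = -1 + 7 = 6)
T(a, r) = 2*r/3
g(J) = -4/(6 + J) (g(J) = -4/(J + 6) = -4/(6 + J))
j = 15/4 (j = 2*(-5/((⅔)*(-4))) = 2*(-5/(-8/3)) = 2*(-5*(-3/8)) = 2*(15/8) = 15/4 ≈ 3.7500)
g(-41)*j = -4/(6 - 41)*(15/4) = -4/(-35)*(15/4) = -4*(-1/35)*(15/4) = (4/35)*(15/4) = 3/7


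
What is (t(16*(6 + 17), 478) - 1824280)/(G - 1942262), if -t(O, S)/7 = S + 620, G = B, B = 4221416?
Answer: -915983/1139577 ≈ -0.80379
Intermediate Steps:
G = 4221416
t(O, S) = -4340 - 7*S (t(O, S) = -7*(S + 620) = -7*(620 + S) = -4340 - 7*S)
(t(16*(6 + 17), 478) - 1824280)/(G - 1942262) = ((-4340 - 7*478) - 1824280)/(4221416 - 1942262) = ((-4340 - 3346) - 1824280)/2279154 = (-7686 - 1824280)*(1/2279154) = -1831966*1/2279154 = -915983/1139577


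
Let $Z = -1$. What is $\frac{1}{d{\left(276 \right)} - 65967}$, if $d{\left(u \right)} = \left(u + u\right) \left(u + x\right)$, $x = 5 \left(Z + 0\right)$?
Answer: $\frac{1}{83625} \approx 1.1958 \cdot 10^{-5}$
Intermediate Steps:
$x = -5$ ($x = 5 \left(-1 + 0\right) = 5 \left(-1\right) = -5$)
$d{\left(u \right)} = 2 u \left(-5 + u\right)$ ($d{\left(u \right)} = \left(u + u\right) \left(u - 5\right) = 2 u \left(-5 + u\right)$)
$\frac{1}{d{\left(276 \right)} - 65967} = \frac{1}{2 \cdot 276 \left(-5 + 276\right) - 65967} = \frac{1}{2 \cdot 276 \cdot 271 - 65967} = \frac{1}{149592 - 65967} = \frac{1}{83625}$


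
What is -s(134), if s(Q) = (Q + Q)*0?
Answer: 0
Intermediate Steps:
s(Q) = 0 (s(Q) = (2*Q)*0 = 0)
-s(134) = -1*0 = 0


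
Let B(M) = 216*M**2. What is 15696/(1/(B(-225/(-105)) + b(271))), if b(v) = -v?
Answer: 554398416/49 ≈ 1.1314e+7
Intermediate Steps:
15696/(1/(B(-225/(-105)) + b(271))) = 15696/(1/(216*(-225/(-105))**2 - 1*271)) = 15696/(1/(216*(-225*(-1/105))**2 - 271)) = 15696/(1/(216*(15/7)**2 - 271)) = 15696/(1/(216*(225/49) - 271)) = 15696/(1/(48600/49 - 271)) = 15696/(1/(35321/49)) = 15696/(49/35321) = 15696*(35321/49) = 554398416/49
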